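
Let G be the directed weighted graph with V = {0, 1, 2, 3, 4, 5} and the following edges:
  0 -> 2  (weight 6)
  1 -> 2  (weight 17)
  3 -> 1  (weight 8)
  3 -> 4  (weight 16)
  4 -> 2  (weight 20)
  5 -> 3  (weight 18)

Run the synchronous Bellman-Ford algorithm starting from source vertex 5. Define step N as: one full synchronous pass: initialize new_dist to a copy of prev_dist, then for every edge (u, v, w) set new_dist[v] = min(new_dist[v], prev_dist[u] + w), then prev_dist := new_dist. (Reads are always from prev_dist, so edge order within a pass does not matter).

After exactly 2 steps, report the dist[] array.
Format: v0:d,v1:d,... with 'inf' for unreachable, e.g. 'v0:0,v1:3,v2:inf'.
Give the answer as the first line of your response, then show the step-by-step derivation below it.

v0:inf,v1:26,v2:inf,v3:18,v4:34,v5:0

step 1: dist = v0:inf,v1:inf,v2:inf,v3:18,v4:inf,v5:0
step 2: dist = v0:inf,v1:26,v2:inf,v3:18,v4:34,v5:0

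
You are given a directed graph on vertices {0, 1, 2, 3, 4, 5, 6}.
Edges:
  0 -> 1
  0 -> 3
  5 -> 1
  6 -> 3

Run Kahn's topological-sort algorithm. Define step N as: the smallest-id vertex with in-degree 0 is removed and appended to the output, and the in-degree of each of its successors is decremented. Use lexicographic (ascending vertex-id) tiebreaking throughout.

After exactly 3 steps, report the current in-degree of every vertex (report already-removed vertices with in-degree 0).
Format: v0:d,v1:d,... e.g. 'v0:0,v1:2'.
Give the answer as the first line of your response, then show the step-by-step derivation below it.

v0:0,v1:1,v2:0,v3:1,v4:0,v5:0,v6:0

step 1: output 0; order=[0]; indeg=(0,1,0,1,0,0,0)
step 2: output 2; order=[0,2]; indeg=(0,1,0,1,0,0,0)
step 3: output 4; order=[0,2,4]; indeg=(0,1,0,1,0,0,0)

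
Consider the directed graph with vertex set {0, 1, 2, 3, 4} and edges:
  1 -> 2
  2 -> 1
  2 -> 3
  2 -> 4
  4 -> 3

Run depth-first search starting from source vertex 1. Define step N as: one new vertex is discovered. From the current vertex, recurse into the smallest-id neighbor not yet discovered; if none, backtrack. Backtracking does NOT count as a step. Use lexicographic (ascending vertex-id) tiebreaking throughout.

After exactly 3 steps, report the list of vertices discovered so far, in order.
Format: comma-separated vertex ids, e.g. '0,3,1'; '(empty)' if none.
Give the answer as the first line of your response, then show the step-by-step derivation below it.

1,2,3

step 1: discover 1; path=1; order=1
step 2: discover 2; path=1>2; order=1,2
step 3: discover 3; path=1>2>3; order=1,2,3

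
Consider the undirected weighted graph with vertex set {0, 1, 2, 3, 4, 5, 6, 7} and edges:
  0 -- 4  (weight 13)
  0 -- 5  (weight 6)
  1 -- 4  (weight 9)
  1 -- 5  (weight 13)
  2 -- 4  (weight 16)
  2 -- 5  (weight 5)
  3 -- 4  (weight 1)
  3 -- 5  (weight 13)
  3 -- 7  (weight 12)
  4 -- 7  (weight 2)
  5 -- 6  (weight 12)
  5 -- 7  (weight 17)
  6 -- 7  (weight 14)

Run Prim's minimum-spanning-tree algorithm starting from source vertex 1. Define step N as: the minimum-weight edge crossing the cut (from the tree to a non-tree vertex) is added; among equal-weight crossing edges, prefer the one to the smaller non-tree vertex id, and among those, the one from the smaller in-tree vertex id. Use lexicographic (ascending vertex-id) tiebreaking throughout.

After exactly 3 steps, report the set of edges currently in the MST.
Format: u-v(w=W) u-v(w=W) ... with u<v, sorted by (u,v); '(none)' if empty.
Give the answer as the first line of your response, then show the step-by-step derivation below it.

1-4(w=9) 3-4(w=1) 4-7(w=2)

step 1: add edge 1-4 (w=9); MST = {1-4(w=9)}
step 2: add edge 3-4 (w=1); MST = {1-4(w=9) 3-4(w=1)}
step 3: add edge 4-7 (w=2); MST = {1-4(w=9) 3-4(w=1) 4-7(w=2)}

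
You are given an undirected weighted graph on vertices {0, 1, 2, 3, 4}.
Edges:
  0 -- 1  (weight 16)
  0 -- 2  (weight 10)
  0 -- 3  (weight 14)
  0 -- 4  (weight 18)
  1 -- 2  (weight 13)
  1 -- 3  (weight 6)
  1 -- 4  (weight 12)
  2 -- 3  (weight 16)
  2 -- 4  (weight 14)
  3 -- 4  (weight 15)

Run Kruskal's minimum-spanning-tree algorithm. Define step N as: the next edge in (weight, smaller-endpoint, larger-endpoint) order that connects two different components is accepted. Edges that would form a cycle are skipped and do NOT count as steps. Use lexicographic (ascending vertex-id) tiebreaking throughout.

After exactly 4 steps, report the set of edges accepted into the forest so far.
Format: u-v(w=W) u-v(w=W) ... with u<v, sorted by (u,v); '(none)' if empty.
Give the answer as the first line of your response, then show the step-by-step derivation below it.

0-2(w=10) 1-2(w=13) 1-3(w=6) 1-4(w=12)

step 1: add edge 1-3 (w=6); MST = {1-3(w=6)}
step 2: add edge 0-2 (w=10); MST = {0-2(w=10) 1-3(w=6)}
step 3: add edge 1-4 (w=12); MST = {0-2(w=10) 1-3(w=6) 1-4(w=12)}
step 4: add edge 1-2 (w=13); MST = {0-2(w=10) 1-2(w=13) 1-3(w=6) 1-4(w=12)}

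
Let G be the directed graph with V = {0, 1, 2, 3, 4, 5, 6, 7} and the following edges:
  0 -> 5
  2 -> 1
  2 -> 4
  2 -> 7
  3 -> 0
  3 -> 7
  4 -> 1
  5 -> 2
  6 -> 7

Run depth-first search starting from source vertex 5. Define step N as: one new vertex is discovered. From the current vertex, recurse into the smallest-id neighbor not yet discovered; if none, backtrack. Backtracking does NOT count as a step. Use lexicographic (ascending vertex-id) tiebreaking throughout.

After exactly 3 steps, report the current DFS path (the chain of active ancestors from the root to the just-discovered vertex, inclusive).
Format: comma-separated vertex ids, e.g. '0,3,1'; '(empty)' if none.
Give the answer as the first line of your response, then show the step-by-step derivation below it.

5,2,1

step 1: discover 5; path=5; order=5
step 2: discover 2; path=5>2; order=5,2
step 3: discover 1; path=5>2>1; order=5,2,1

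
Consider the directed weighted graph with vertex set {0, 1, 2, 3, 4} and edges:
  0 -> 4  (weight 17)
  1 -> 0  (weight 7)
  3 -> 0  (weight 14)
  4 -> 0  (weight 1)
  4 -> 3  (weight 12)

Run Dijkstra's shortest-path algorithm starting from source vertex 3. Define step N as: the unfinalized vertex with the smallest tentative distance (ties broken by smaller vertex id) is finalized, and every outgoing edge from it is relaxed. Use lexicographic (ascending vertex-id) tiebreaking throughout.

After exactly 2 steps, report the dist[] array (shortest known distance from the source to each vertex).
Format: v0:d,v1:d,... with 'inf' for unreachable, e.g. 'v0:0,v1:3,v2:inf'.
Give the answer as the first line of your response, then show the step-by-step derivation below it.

v0:14,v1:inf,v2:inf,v3:0,v4:31

step 1: dist = v0:14,v1:inf,v2:inf,v3:0,v4:inf
step 2: dist = v0:14,v1:inf,v2:inf,v3:0,v4:31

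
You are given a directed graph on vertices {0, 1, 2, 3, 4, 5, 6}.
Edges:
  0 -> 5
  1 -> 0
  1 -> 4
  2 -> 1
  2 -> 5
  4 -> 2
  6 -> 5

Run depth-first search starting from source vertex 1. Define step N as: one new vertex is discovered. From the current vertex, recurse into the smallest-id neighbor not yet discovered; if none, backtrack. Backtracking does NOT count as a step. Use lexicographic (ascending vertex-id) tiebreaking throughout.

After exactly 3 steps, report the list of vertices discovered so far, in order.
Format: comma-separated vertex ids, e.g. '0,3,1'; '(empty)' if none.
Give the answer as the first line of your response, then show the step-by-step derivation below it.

1,0,5

step 1: discover 1; path=1; order=1
step 2: discover 0; path=1>0; order=1,0
step 3: discover 5; path=1>0>5; order=1,0,5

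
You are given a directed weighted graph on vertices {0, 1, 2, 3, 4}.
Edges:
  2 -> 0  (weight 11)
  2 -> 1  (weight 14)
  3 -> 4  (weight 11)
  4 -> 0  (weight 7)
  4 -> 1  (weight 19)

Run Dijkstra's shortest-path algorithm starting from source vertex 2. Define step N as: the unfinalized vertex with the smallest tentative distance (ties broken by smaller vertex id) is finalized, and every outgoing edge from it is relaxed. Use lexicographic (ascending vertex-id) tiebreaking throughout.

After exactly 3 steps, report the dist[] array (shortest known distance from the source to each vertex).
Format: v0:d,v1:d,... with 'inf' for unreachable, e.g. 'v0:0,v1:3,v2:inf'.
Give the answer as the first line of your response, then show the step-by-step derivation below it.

v0:11,v1:14,v2:0,v3:inf,v4:inf

step 1: dist = v0:11,v1:14,v2:0,v3:inf,v4:inf
step 2: dist = v0:11,v1:14,v2:0,v3:inf,v4:inf
step 3: dist = v0:11,v1:14,v2:0,v3:inf,v4:inf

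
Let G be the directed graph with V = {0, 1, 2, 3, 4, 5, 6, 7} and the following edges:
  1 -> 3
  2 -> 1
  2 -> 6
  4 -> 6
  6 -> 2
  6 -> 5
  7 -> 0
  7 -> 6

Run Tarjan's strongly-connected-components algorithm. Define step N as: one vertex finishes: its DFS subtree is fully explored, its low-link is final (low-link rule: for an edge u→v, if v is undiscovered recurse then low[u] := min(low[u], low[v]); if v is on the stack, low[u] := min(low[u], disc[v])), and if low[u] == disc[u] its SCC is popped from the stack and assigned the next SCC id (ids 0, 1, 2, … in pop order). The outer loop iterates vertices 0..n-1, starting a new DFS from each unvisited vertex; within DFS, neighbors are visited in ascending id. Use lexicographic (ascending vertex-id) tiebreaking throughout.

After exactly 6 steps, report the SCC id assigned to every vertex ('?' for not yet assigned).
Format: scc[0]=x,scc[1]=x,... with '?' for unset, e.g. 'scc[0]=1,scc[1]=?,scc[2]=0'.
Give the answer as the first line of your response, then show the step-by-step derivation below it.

scc[0]=0,scc[1]=2,scc[2]=4,scc[3]=1,scc[4]=?,scc[5]=3,scc[6]=4,scc[7]=?

step 1: low=(low[0]=0,low[1]=?,low[2]=?,low[3]=?,low[4]=?,low[5]=?,low[6]=?,low[7]=?); scc=(scc[0]=0,scc[1]=?,scc[2]=?,scc[3]=?,scc[4]=?,scc[5]=?,scc[6]=?,scc[7]=?)
step 2: low=(low[0]=0,low[1]=1,low[2]=?,low[3]=2,low[4]=?,low[5]=?,low[6]=?,low[7]=?); scc=(scc[0]=0,scc[1]=?,scc[2]=?,scc[3]=1,scc[4]=?,scc[5]=?,scc[6]=?,scc[7]=?)
step 3: low=(low[0]=0,low[1]=1,low[2]=?,low[3]=2,low[4]=?,low[5]=?,low[6]=?,low[7]=?); scc=(scc[0]=0,scc[1]=2,scc[2]=?,scc[3]=1,scc[4]=?,scc[5]=?,scc[6]=?,scc[7]=?)
step 4: low=(low[0]=0,low[1]=1,low[2]=3,low[3]=2,low[4]=?,low[5]=5,low[6]=3,low[7]=?); scc=(scc[0]=0,scc[1]=2,scc[2]=?,scc[3]=1,scc[4]=?,scc[5]=3,scc[6]=?,scc[7]=?)
step 5: low=(low[0]=0,low[1]=1,low[2]=3,low[3]=2,low[4]=?,low[5]=5,low[6]=3,low[7]=?); scc=(scc[0]=0,scc[1]=2,scc[2]=?,scc[3]=1,scc[4]=?,scc[5]=3,scc[6]=?,scc[7]=?)
step 6: low=(low[0]=0,low[1]=1,low[2]=3,low[3]=2,low[4]=?,low[5]=5,low[6]=3,low[7]=?); scc=(scc[0]=0,scc[1]=2,scc[2]=4,scc[3]=1,scc[4]=?,scc[5]=3,scc[6]=4,scc[7]=?)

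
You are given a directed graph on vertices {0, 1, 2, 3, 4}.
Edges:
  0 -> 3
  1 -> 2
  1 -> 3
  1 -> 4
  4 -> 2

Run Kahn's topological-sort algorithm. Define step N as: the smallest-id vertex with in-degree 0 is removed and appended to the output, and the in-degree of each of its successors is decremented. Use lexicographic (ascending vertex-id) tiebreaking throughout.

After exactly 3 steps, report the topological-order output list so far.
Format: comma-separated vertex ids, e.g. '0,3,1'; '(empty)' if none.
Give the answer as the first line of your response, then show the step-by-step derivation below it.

0,1,3

step 1: output 0; order=[0]; indeg=(0,0,2,1,1)
step 2: output 1; order=[0,1]; indeg=(0,0,1,0,0)
step 3: output 3; order=[0,1,3]; indeg=(0,0,1,0,0)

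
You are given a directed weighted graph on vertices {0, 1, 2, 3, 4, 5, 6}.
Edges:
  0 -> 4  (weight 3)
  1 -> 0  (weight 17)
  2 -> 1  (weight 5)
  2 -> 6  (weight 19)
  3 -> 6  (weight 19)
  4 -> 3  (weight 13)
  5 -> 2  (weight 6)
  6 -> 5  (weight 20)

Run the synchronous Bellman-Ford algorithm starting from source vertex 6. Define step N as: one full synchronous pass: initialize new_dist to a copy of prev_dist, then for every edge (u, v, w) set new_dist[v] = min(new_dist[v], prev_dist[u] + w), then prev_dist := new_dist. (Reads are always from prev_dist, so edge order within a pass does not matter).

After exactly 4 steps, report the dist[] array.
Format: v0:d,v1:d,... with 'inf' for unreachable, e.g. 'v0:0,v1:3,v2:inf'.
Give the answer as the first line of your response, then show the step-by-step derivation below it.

v0:48,v1:31,v2:26,v3:inf,v4:inf,v5:20,v6:0

step 1: dist = v0:inf,v1:inf,v2:inf,v3:inf,v4:inf,v5:20,v6:0
step 2: dist = v0:inf,v1:inf,v2:26,v3:inf,v4:inf,v5:20,v6:0
step 3: dist = v0:inf,v1:31,v2:26,v3:inf,v4:inf,v5:20,v6:0
step 4: dist = v0:48,v1:31,v2:26,v3:inf,v4:inf,v5:20,v6:0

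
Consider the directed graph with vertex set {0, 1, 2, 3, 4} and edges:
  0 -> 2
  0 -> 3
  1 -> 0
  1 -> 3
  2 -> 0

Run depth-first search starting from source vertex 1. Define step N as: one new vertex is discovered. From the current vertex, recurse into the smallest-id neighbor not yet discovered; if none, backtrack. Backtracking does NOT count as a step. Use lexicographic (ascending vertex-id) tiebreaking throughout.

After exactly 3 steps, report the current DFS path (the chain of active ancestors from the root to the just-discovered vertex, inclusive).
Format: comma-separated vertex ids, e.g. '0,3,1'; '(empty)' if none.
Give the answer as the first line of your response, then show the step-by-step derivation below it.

1,0,2

step 1: discover 1; path=1; order=1
step 2: discover 0; path=1>0; order=1,0
step 3: discover 2; path=1>0>2; order=1,0,2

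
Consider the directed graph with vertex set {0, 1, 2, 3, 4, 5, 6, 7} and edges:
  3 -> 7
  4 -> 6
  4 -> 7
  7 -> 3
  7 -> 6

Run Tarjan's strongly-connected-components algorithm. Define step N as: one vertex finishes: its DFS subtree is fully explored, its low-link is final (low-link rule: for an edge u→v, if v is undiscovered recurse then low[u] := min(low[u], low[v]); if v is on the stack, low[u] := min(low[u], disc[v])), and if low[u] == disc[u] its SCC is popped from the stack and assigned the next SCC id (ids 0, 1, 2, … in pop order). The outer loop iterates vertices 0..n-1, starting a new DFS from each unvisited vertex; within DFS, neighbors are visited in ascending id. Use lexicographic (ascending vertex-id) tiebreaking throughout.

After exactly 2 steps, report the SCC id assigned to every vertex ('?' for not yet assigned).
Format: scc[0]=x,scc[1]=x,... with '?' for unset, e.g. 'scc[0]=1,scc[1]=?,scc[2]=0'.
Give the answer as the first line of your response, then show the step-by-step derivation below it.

scc[0]=0,scc[1]=1,scc[2]=?,scc[3]=?,scc[4]=?,scc[5]=?,scc[6]=?,scc[7]=?

step 1: low=(low[0]=0,low[1]=?,low[2]=?,low[3]=?,low[4]=?,low[5]=?,low[6]=?,low[7]=?); scc=(scc[0]=0,scc[1]=?,scc[2]=?,scc[3]=?,scc[4]=?,scc[5]=?,scc[6]=?,scc[7]=?)
step 2: low=(low[0]=0,low[1]=1,low[2]=?,low[3]=?,low[4]=?,low[5]=?,low[6]=?,low[7]=?); scc=(scc[0]=0,scc[1]=1,scc[2]=?,scc[3]=?,scc[4]=?,scc[5]=?,scc[6]=?,scc[7]=?)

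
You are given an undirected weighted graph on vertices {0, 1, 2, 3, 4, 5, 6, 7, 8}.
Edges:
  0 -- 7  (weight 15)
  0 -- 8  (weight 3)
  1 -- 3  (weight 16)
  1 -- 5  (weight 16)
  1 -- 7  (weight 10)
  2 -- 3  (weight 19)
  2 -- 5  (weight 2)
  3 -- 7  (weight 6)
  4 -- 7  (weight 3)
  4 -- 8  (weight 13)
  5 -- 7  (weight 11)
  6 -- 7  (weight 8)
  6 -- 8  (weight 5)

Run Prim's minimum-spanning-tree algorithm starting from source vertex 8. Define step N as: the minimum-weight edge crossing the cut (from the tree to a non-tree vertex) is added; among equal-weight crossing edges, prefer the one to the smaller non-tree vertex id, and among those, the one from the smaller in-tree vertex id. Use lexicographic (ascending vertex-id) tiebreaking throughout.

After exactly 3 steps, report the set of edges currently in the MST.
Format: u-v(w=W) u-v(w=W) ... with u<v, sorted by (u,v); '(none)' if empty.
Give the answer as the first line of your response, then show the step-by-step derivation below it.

0-8(w=3) 6-7(w=8) 6-8(w=5)

step 1: add edge 0-8 (w=3); MST = {0-8(w=3)}
step 2: add edge 6-8 (w=5); MST = {0-8(w=3) 6-8(w=5)}
step 3: add edge 6-7 (w=8); MST = {0-8(w=3) 6-7(w=8) 6-8(w=5)}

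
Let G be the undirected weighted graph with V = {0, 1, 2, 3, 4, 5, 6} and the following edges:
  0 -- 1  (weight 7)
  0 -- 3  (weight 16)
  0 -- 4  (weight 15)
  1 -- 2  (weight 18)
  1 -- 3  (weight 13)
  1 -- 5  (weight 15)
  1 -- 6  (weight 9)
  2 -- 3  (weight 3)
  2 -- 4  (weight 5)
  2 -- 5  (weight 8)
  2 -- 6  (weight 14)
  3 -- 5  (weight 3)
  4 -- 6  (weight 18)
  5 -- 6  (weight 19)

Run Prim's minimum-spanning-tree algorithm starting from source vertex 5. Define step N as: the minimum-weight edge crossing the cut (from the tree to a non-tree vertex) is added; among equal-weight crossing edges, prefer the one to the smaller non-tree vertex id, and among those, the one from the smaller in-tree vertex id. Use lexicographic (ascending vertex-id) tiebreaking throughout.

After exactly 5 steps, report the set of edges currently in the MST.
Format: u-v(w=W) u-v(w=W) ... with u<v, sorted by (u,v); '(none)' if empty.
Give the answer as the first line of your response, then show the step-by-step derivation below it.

0-1(w=7) 1-3(w=13) 2-3(w=3) 2-4(w=5) 3-5(w=3)

step 1: add edge 3-5 (w=3); MST = {3-5(w=3)}
step 2: add edge 2-3 (w=3); MST = {2-3(w=3) 3-5(w=3)}
step 3: add edge 2-4 (w=5); MST = {2-3(w=3) 2-4(w=5) 3-5(w=3)}
step 4: add edge 1-3 (w=13); MST = {1-3(w=13) 2-3(w=3) 2-4(w=5) 3-5(w=3)}
step 5: add edge 0-1 (w=7); MST = {0-1(w=7) 1-3(w=13) 2-3(w=3) 2-4(w=5) 3-5(w=3)}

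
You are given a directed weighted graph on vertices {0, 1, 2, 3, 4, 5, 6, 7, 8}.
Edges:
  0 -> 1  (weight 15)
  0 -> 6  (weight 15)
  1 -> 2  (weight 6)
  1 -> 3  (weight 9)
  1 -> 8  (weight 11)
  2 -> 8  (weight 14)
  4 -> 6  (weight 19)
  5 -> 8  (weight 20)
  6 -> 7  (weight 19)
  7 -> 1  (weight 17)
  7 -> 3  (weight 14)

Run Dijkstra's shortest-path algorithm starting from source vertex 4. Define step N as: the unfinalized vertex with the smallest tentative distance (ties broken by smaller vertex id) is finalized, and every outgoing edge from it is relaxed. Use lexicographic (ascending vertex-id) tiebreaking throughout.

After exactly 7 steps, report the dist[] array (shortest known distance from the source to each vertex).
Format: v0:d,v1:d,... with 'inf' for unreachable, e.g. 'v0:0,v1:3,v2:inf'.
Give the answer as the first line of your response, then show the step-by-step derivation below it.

v0:inf,v1:55,v2:61,v3:52,v4:0,v5:inf,v6:19,v7:38,v8:66

step 1: dist = v0:inf,v1:inf,v2:inf,v3:inf,v4:0,v5:inf,v6:19,v7:inf,v8:inf
step 2: dist = v0:inf,v1:inf,v2:inf,v3:inf,v4:0,v5:inf,v6:19,v7:38,v8:inf
step 3: dist = v0:inf,v1:55,v2:inf,v3:52,v4:0,v5:inf,v6:19,v7:38,v8:inf
step 4: dist = v0:inf,v1:55,v2:inf,v3:52,v4:0,v5:inf,v6:19,v7:38,v8:inf
step 5: dist = v0:inf,v1:55,v2:61,v3:52,v4:0,v5:inf,v6:19,v7:38,v8:66
step 6: dist = v0:inf,v1:55,v2:61,v3:52,v4:0,v5:inf,v6:19,v7:38,v8:66
step 7: dist = v0:inf,v1:55,v2:61,v3:52,v4:0,v5:inf,v6:19,v7:38,v8:66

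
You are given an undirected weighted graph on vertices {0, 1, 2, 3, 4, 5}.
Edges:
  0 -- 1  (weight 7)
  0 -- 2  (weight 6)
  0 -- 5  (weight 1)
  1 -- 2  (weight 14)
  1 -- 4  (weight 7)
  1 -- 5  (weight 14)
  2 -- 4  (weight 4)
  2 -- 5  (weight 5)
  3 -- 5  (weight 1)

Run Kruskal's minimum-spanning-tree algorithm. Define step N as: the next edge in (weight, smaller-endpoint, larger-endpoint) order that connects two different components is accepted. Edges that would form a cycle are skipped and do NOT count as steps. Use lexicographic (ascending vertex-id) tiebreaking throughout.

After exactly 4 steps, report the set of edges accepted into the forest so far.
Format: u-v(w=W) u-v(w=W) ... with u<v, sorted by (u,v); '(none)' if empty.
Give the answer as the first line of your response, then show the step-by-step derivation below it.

0-5(w=1) 2-4(w=4) 2-5(w=5) 3-5(w=1)

step 1: add edge 0-5 (w=1); MST = {0-5(w=1)}
step 2: add edge 3-5 (w=1); MST = {0-5(w=1) 3-5(w=1)}
step 3: add edge 2-4 (w=4); MST = {0-5(w=1) 2-4(w=4) 3-5(w=1)}
step 4: add edge 2-5 (w=5); MST = {0-5(w=1) 2-4(w=4) 2-5(w=5) 3-5(w=1)}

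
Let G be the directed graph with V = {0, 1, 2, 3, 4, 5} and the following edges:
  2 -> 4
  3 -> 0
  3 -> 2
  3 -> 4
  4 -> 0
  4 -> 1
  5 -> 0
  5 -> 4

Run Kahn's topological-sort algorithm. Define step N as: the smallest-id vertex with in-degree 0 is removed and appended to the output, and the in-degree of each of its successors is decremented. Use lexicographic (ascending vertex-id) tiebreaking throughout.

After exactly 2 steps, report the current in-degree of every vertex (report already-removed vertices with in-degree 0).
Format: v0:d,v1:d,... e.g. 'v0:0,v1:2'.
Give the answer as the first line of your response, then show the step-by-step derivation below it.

v0:2,v1:1,v2:0,v3:0,v4:1,v5:0

step 1: output 3; order=[3]; indeg=(2,1,0,0,2,0)
step 2: output 2; order=[3,2]; indeg=(2,1,0,0,1,0)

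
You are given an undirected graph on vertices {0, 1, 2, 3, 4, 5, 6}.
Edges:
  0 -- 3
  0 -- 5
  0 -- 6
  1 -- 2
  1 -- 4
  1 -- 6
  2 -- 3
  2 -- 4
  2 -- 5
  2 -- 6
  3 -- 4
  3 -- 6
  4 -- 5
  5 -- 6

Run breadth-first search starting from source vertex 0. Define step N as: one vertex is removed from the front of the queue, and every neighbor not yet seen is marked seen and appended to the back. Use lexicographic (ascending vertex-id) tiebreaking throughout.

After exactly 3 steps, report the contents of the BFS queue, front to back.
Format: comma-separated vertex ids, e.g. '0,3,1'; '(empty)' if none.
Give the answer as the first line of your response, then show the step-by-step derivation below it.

6,2,4

step 1: dequeue 0; queue=[3,5,6]; order=0
step 2: dequeue 3; queue=[5,6,2,4]; order=0,3
step 3: dequeue 5; queue=[6,2,4]; order=0,3,5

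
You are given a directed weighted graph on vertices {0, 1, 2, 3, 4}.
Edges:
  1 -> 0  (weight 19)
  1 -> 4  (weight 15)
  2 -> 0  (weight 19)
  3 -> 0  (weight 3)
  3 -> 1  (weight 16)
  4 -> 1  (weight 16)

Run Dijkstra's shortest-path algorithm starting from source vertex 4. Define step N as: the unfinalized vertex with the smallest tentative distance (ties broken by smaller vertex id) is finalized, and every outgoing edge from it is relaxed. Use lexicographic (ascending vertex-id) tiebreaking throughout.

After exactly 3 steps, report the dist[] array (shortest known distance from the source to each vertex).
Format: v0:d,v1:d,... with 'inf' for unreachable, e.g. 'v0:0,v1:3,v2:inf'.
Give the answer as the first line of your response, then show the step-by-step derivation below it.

v0:35,v1:16,v2:inf,v3:inf,v4:0

step 1: dist = v0:inf,v1:16,v2:inf,v3:inf,v4:0
step 2: dist = v0:35,v1:16,v2:inf,v3:inf,v4:0
step 3: dist = v0:35,v1:16,v2:inf,v3:inf,v4:0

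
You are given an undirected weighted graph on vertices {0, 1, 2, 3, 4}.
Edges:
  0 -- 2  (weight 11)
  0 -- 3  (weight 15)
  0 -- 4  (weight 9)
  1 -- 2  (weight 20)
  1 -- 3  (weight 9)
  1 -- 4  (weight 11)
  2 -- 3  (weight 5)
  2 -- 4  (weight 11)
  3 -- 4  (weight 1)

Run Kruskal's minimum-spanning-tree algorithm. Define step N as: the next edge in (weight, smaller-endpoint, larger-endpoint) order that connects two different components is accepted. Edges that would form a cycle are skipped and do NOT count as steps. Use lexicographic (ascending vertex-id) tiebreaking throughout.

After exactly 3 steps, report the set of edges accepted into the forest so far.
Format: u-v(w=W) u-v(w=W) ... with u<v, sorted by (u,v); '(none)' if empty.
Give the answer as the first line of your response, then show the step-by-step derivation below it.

0-4(w=9) 2-3(w=5) 3-4(w=1)

step 1: add edge 3-4 (w=1); MST = {3-4(w=1)}
step 2: add edge 2-3 (w=5); MST = {2-3(w=5) 3-4(w=1)}
step 3: add edge 0-4 (w=9); MST = {0-4(w=9) 2-3(w=5) 3-4(w=1)}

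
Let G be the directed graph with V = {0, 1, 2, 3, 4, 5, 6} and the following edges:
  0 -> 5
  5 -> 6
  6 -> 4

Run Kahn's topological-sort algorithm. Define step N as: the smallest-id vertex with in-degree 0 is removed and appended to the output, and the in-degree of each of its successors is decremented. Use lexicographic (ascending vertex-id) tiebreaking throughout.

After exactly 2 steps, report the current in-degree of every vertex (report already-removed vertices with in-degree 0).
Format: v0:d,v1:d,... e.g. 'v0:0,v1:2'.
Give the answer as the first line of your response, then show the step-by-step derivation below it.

v0:0,v1:0,v2:0,v3:0,v4:1,v5:0,v6:1

step 1: output 0; order=[0]; indeg=(0,0,0,0,1,0,1)
step 2: output 1; order=[0,1]; indeg=(0,0,0,0,1,0,1)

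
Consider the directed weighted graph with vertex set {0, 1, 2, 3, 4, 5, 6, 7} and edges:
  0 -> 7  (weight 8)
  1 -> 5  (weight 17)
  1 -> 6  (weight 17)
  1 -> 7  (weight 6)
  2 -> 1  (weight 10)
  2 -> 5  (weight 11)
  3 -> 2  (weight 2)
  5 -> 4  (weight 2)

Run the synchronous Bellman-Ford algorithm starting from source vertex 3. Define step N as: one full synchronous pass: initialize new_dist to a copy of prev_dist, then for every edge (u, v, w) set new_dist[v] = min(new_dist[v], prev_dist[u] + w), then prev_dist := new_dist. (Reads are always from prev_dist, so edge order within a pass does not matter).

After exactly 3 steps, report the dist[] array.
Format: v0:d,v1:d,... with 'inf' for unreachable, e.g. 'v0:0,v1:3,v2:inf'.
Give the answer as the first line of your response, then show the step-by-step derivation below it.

v0:inf,v1:12,v2:2,v3:0,v4:15,v5:13,v6:29,v7:18

step 1: dist = v0:inf,v1:inf,v2:2,v3:0,v4:inf,v5:inf,v6:inf,v7:inf
step 2: dist = v0:inf,v1:12,v2:2,v3:0,v4:inf,v5:13,v6:inf,v7:inf
step 3: dist = v0:inf,v1:12,v2:2,v3:0,v4:15,v5:13,v6:29,v7:18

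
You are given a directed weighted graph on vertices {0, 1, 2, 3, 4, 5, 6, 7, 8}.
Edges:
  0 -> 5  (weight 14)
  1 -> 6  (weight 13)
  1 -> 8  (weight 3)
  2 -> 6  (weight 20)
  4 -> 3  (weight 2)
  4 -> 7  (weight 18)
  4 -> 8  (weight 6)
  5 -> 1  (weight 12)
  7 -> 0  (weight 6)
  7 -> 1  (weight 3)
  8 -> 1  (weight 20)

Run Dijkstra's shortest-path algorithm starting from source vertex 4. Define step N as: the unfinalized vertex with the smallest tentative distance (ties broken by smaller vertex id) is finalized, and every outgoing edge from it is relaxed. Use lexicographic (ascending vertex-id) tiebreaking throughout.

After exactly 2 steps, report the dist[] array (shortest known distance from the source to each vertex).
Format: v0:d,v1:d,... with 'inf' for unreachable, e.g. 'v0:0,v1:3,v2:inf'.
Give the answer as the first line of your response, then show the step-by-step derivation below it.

v0:inf,v1:inf,v2:inf,v3:2,v4:0,v5:inf,v6:inf,v7:18,v8:6

step 1: dist = v0:inf,v1:inf,v2:inf,v3:2,v4:0,v5:inf,v6:inf,v7:18,v8:6
step 2: dist = v0:inf,v1:inf,v2:inf,v3:2,v4:0,v5:inf,v6:inf,v7:18,v8:6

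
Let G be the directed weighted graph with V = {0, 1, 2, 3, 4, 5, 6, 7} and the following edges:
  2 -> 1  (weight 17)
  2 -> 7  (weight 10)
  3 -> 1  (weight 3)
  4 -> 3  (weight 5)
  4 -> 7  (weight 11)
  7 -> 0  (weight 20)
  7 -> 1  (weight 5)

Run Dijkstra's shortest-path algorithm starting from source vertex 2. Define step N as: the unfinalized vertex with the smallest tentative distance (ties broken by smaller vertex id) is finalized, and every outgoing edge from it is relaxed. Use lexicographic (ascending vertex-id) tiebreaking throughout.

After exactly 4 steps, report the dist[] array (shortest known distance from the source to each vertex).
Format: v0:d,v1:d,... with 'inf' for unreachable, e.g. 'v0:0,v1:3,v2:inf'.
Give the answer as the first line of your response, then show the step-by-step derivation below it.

v0:30,v1:15,v2:0,v3:inf,v4:inf,v5:inf,v6:inf,v7:10

step 1: dist = v0:inf,v1:17,v2:0,v3:inf,v4:inf,v5:inf,v6:inf,v7:10
step 2: dist = v0:30,v1:15,v2:0,v3:inf,v4:inf,v5:inf,v6:inf,v7:10
step 3: dist = v0:30,v1:15,v2:0,v3:inf,v4:inf,v5:inf,v6:inf,v7:10
step 4: dist = v0:30,v1:15,v2:0,v3:inf,v4:inf,v5:inf,v6:inf,v7:10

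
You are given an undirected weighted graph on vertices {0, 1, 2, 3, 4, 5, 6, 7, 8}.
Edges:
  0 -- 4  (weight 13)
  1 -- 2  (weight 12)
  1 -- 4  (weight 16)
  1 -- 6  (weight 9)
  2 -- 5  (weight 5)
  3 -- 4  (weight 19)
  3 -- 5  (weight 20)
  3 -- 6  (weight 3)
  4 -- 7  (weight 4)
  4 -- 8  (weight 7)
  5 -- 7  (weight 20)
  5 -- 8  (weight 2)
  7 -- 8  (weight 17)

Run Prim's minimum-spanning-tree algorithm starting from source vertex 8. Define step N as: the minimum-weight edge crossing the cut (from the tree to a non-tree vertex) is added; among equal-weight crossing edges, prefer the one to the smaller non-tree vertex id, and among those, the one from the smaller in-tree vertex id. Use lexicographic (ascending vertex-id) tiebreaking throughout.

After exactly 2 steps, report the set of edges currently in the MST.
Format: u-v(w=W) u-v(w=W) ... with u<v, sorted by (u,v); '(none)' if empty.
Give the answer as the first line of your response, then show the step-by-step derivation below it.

2-5(w=5) 5-8(w=2)

step 1: add edge 5-8 (w=2); MST = {5-8(w=2)}
step 2: add edge 2-5 (w=5); MST = {2-5(w=5) 5-8(w=2)}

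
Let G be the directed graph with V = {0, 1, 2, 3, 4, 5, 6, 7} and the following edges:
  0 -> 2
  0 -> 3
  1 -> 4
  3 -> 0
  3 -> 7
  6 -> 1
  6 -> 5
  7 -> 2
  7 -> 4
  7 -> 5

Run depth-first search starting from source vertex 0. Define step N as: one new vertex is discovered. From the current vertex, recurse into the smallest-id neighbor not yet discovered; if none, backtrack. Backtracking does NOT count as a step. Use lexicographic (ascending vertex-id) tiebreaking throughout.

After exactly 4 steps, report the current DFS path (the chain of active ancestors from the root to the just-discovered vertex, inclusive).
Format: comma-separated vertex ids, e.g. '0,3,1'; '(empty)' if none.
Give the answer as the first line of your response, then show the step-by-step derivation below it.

0,3,7

step 1: discover 0; path=0; order=0
step 2: discover 2; path=0>2; order=0,2
step 3: discover 3; path=0>3; order=0,2,3
step 4: discover 7; path=0>3>7; order=0,2,3,7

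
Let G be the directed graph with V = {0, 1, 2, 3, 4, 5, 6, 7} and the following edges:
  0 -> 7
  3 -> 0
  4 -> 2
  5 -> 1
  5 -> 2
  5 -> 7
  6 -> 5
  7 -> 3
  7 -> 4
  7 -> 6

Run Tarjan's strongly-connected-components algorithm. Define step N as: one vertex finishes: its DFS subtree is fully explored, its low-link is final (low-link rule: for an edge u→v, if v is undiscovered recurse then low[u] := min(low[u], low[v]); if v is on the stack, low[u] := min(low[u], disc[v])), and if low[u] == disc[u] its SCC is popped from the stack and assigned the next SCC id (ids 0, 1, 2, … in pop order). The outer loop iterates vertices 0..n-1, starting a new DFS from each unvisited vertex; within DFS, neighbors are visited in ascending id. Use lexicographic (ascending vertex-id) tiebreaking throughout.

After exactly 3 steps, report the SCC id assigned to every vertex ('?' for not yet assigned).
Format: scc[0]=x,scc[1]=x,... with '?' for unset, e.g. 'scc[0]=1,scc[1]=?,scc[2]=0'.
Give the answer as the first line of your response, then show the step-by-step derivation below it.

scc[0]=?,scc[1]=?,scc[2]=0,scc[3]=?,scc[4]=1,scc[5]=?,scc[6]=?,scc[7]=?

step 1: low=(low[0]=0,low[1]=?,low[2]=?,low[3]=0,low[4]=?,low[5]=?,low[6]=?,low[7]=1); scc=(scc[0]=?,scc[1]=?,scc[2]=?,scc[3]=?,scc[4]=?,scc[5]=?,scc[6]=?,scc[7]=?)
step 2: low=(low[0]=0,low[1]=?,low[2]=4,low[3]=0,low[4]=3,low[5]=?,low[6]=?,low[7]=0); scc=(scc[0]=?,scc[1]=?,scc[2]=0,scc[3]=?,scc[4]=?,scc[5]=?,scc[6]=?,scc[7]=?)
step 3: low=(low[0]=0,low[1]=?,low[2]=4,low[3]=0,low[4]=3,low[5]=?,low[6]=?,low[7]=0); scc=(scc[0]=?,scc[1]=?,scc[2]=0,scc[3]=?,scc[4]=1,scc[5]=?,scc[6]=?,scc[7]=?)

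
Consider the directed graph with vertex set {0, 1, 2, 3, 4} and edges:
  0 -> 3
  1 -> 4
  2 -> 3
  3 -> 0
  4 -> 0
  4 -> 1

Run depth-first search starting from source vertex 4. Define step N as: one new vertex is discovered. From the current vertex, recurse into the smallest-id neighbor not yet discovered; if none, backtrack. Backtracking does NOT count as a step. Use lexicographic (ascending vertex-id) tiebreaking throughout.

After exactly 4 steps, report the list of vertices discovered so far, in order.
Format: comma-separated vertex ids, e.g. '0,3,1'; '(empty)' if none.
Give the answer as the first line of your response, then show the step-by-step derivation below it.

4,0,3,1

step 1: discover 4; path=4; order=4
step 2: discover 0; path=4>0; order=4,0
step 3: discover 3; path=4>0>3; order=4,0,3
step 4: discover 1; path=4>1; order=4,0,3,1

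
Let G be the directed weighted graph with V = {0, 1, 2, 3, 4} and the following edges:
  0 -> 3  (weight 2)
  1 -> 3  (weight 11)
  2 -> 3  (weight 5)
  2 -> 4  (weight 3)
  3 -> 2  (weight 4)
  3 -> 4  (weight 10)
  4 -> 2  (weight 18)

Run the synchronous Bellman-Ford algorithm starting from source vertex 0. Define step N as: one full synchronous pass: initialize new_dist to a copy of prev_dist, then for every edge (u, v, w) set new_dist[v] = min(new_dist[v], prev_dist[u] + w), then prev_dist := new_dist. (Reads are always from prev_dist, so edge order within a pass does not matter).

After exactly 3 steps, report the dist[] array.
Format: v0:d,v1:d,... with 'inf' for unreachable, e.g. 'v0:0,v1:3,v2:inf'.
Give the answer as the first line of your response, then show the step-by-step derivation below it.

v0:0,v1:inf,v2:6,v3:2,v4:9

step 1: dist = v0:0,v1:inf,v2:inf,v3:2,v4:inf
step 2: dist = v0:0,v1:inf,v2:6,v3:2,v4:12
step 3: dist = v0:0,v1:inf,v2:6,v3:2,v4:9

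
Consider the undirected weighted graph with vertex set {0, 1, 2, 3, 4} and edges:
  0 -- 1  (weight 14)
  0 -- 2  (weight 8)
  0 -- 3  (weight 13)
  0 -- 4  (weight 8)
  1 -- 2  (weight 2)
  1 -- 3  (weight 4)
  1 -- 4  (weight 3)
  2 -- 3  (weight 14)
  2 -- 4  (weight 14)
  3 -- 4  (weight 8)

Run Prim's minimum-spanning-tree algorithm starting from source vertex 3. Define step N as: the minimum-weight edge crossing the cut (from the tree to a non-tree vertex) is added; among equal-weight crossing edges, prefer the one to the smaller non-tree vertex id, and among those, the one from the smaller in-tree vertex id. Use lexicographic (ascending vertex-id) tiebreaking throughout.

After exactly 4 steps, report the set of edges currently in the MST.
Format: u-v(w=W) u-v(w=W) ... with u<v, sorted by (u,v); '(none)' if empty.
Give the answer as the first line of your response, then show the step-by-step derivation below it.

0-2(w=8) 1-2(w=2) 1-3(w=4) 1-4(w=3)

step 1: add edge 1-3 (w=4); MST = {1-3(w=4)}
step 2: add edge 1-2 (w=2); MST = {1-2(w=2) 1-3(w=4)}
step 3: add edge 1-4 (w=3); MST = {1-2(w=2) 1-3(w=4) 1-4(w=3)}
step 4: add edge 0-2 (w=8); MST = {0-2(w=8) 1-2(w=2) 1-3(w=4) 1-4(w=3)}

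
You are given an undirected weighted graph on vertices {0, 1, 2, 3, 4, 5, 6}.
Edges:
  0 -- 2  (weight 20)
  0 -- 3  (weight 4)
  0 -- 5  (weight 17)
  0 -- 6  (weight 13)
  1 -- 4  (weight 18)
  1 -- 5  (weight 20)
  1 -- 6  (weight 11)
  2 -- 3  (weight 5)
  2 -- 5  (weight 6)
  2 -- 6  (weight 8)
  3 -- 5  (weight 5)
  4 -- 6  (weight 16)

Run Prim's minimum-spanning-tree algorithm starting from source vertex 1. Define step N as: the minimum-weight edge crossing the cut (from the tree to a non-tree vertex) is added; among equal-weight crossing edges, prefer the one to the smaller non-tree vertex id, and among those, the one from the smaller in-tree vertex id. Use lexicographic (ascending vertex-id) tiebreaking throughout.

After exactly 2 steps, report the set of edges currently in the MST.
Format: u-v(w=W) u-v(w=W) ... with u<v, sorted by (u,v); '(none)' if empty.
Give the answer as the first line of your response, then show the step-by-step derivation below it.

1-6(w=11) 2-6(w=8)

step 1: add edge 1-6 (w=11); MST = {1-6(w=11)}
step 2: add edge 2-6 (w=8); MST = {1-6(w=11) 2-6(w=8)}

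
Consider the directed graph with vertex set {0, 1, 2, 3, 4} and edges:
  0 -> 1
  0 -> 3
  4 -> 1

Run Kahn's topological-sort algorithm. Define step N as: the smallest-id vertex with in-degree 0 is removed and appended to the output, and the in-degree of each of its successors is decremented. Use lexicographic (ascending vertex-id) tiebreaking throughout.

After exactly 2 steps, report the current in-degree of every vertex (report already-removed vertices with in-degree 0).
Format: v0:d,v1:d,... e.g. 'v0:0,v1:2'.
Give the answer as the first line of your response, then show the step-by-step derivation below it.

v0:0,v1:1,v2:0,v3:0,v4:0

step 1: output 0; order=[0]; indeg=(0,1,0,0,0)
step 2: output 2; order=[0,2]; indeg=(0,1,0,0,0)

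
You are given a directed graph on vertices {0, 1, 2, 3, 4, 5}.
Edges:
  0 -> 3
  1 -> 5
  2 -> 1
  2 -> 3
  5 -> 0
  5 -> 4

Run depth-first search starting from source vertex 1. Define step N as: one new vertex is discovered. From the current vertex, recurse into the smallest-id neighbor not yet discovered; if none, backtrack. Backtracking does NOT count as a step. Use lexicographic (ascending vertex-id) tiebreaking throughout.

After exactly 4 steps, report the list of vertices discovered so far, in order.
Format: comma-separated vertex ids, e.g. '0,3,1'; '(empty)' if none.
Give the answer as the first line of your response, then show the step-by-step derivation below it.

1,5,0,3

step 1: discover 1; path=1; order=1
step 2: discover 5; path=1>5; order=1,5
step 3: discover 0; path=1>5>0; order=1,5,0
step 4: discover 3; path=1>5>0>3; order=1,5,0,3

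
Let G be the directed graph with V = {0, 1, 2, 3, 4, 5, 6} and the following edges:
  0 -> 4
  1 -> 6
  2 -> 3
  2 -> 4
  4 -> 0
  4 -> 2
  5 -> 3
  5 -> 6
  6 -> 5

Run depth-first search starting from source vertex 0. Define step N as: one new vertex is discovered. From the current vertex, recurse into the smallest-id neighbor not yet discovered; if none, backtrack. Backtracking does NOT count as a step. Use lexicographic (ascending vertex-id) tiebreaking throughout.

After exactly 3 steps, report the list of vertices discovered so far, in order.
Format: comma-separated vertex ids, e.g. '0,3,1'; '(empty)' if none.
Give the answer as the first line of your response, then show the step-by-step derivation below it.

0,4,2

step 1: discover 0; path=0; order=0
step 2: discover 4; path=0>4; order=0,4
step 3: discover 2; path=0>4>2; order=0,4,2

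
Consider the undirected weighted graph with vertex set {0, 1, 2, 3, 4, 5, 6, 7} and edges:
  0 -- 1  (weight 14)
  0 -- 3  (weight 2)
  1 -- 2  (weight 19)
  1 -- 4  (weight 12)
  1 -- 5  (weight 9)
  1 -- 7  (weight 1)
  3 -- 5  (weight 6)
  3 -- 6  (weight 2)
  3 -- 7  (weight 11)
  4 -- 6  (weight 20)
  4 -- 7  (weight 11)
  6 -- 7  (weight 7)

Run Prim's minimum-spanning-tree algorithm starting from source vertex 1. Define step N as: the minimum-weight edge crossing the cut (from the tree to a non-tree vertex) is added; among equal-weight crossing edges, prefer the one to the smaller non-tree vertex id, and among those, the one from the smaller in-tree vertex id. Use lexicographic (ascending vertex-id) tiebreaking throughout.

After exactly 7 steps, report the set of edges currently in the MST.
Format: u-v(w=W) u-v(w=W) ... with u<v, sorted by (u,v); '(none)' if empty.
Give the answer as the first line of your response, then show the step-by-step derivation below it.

0-3(w=2) 1-2(w=19) 1-7(w=1) 3-5(w=6) 3-6(w=2) 4-7(w=11) 6-7(w=7)

step 1: add edge 1-7 (w=1); MST = {1-7(w=1)}
step 2: add edge 6-7 (w=7); MST = {1-7(w=1) 6-7(w=7)}
step 3: add edge 3-6 (w=2); MST = {1-7(w=1) 3-6(w=2) 6-7(w=7)}
step 4: add edge 0-3 (w=2); MST = {0-3(w=2) 1-7(w=1) 3-6(w=2) 6-7(w=7)}
step 5: add edge 3-5 (w=6); MST = {0-3(w=2) 1-7(w=1) 3-5(w=6) 3-6(w=2) 6-7(w=7)}
step 6: add edge 4-7 (w=11); MST = {0-3(w=2) 1-7(w=1) 3-5(w=6) 3-6(w=2) 4-7(w=11) 6-7(w=7)}
step 7: add edge 1-2 (w=19); MST = {0-3(w=2) 1-2(w=19) 1-7(w=1) 3-5(w=6) 3-6(w=2) 4-7(w=11) 6-7(w=7)}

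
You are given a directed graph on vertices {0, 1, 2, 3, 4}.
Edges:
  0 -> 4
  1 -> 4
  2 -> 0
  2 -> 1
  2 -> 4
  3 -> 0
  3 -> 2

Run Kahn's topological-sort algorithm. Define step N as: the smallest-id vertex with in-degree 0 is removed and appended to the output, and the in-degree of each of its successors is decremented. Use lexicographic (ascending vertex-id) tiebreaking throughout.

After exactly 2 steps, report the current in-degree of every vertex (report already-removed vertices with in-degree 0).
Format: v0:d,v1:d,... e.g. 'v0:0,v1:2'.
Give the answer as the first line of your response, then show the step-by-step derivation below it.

v0:0,v1:0,v2:0,v3:0,v4:2

step 1: output 3; order=[3]; indeg=(1,1,0,0,3)
step 2: output 2; order=[3,2]; indeg=(0,0,0,0,2)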